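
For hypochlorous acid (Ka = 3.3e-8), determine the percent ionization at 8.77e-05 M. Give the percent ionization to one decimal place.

HOCl ⇌ OCl- + H+; let x = [H+] at equilibrium.
x ≈ √(Ka·C₀) = √(3.3 × 10^-8 × 8.77e-05) = 1.70 × 10^-6 M
Fraction ionized = 1.70 × 10^-6 / 8.77e-05 = 0.0194 → 1.9%

1.9%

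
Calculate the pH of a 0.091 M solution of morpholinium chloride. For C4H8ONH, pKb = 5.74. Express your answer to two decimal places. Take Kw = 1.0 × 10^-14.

C4H8ONH2+ is the conjugate acid of the weak base C4H8ONH.
Kb = 10^(−5.74) = 1.82 × 10^-6
Ka = Kw/Kb = 1.0×10^-14 / 1.82 × 10^-6 = 5.49 × 10^-9
Let x = [H+] at equilibrium. Ka = x²/(0.091 − x).
Since Ka ≪ C₀, x ≈ √(Ka·C₀) = 2.24 × 10^-5 M.
(x/C₀ = 0.025% < 5%, so the approximation holds.)
pH = −log[H+] = −log(2.24 × 10^-5) = 4.65

pH = 4.65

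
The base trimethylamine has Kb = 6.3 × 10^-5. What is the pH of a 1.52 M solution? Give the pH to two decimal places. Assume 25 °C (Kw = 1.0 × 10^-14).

pH = 11.99

(CH3)3N + H2O ⇌ (CH3)3NH+ + OH-
From the ICE table, Kb = [OH-]²/(1.52 − [OH-]) = 6.3 × 10^-5.
Assume [OH-] ≪ 1.52: [OH-] ≈ √(6.3 × 10^-5 × 1.52) = 9.79 × 10^-3 M
pOH = −log(9.79 × 10^-3) = 2.01; pH = 14.00 − 2.01 = 11.99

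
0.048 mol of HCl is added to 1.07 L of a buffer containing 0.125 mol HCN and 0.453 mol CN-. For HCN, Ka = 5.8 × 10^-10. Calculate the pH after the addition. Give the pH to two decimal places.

pH = 9.61

After neutralization: n(HCN) = 0.173 mol, n(CN-) = 0.405 mol.
pKa = −log(5.8 × 10^-10) = 9.237
Henderson–Hasselbalch with mole ratio 0.405/0.173: pH = 9.237 + (+0.369)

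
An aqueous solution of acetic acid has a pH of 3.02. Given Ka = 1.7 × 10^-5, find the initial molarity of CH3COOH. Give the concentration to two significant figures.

[H+] = 10^(-3.02) = 9.55 × 10^-4 M = x
Ka = x²/(C₀ − x) ⇒ C₀ = x + x²/Ka
C₀ = 9.55 × 10^-4 + (9.55 × 10^-4)²/(1.7 × 10^-5) = 5.46 × 10^-2 M

C₀ = 5.5 × 10^-2 M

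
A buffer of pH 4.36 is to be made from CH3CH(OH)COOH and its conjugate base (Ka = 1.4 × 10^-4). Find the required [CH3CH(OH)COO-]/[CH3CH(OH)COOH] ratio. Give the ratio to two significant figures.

pKa = -log(1.4 × 10^-4) = 3.854
pH = pKa + log(r) ⇒ log(r) = 4.36 − 3.854 = +0.506
r = [CH3CH(OH)COO-]/[CH3CH(OH)COOH] = 10^(+0.506) = 3.21

ratio = 3.2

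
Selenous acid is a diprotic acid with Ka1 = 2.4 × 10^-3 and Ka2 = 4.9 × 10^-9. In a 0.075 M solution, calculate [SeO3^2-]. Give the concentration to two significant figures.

First ionization gives [H+] ≈ [HSeO3-] = 1.23 × 10^-2 M.
Second step: Ka2 = [H+][SeO3^2-]/[HSeO3-] ≈ [SeO3^2-] (since [H+] ≈ [HSeO3-]).
So [SeO3^2-] ≈ Ka2.

4.9 × 10^-9 M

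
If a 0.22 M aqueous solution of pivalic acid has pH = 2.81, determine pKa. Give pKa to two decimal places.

[H+] = 10^(-2.81) = 1.55 × 10^-3 M
At equilibrium [HA] = 0.22 − 1.55 × 10^-3 = 2.18 × 10^-1 M
Ka = [H+][A-]/[HA] = (1.55 × 10^-3)² / 2.18 × 10^-1 = 1.10 × 10^-5
pKa = -log(1.10 × 10^-5) = 4.96

pKa = 4.96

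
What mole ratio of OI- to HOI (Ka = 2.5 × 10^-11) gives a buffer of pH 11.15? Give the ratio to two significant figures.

pKa = -log(2.5 × 10^-11) = 10.602
pH = pKa + log(r) ⇒ log(r) = 11.15 − 10.602 = +0.548
r = [OI-]/[HOI] = 10^(+0.548) = 3.53

ratio = 3.5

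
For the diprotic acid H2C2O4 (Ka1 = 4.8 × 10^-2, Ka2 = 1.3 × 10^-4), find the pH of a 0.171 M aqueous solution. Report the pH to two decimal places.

Since Ka1 ≫ Ka2, the first ionization dominates [H+].
Ka1 = x²/(0.171 − x) = 4.8 × 10^-2
Solving the quadratic: x = (−Ka1 + √(Ka1² + 4·Ka1·C₀))/2 = 6.97 × 10^-2 M
pH = −log(6.97 × 10^-2) = 1.16

pH = 1.16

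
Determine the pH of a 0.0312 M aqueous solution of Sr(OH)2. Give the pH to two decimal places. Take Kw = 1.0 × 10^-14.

Sr(OH)2 is a strong base (each formula unit releases 2 OH-); [OH-] = 0.0624 M.
pOH = -log(0.0624) = 1.20
pH = 14.00 - 1.20 = 12.80

pH = 12.80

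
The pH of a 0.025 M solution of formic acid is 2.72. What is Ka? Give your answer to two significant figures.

Ka = 1.6 × 10^-4

[H+] = 10^(-2.72) = 1.91 × 10^-3 M
At equilibrium [HA] = 0.025 − 1.91 × 10^-3 = 2.31 × 10^-2 M
Ka = [H+][A-]/[HA] = (1.91 × 10^-3)² / 2.31 × 10^-2 = 1.6 × 10^-4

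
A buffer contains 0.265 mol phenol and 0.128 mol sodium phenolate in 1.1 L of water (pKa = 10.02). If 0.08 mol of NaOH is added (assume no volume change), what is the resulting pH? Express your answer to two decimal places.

After neutralization: n(C6H5OH) = 0.185 mol, n(C6H5O-) = 0.208 mol.
pH = pKa + log(n_C6H5O-/n_C6H5OH) = 10.02 + log(0.208/0.185) = 10.02 + (+0.051)

pH = 10.07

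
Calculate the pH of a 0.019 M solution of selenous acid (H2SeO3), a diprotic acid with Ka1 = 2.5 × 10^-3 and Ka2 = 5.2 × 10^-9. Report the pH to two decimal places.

Ka1 ≫ Ka2, so treat the first dissociation as the only significant source of H+.
Ka1 = x²/(0.019 − x) = 2.5 × 10^-3
Solving the quadratic: x = (−Ka1 + √(Ka1² + 4·Ka1·C₀))/2 = 5.75 × 10^-3 M
pH = −log(5.75 × 10^-3) = 2.24

pH = 2.24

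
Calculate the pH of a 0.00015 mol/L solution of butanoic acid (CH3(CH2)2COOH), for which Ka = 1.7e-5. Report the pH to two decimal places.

CH3(CH2)2COOH ⇌ CH3(CH2)2COO- + H+
Ka = [H+]²/(0.00015 − [H+]) = 1.7 × 10^-5
[H+] is not negligible relative to C₀; solve [H+]² + 1.7e-05·[H+] − 2.55e-09 = 0.
[H+] = [−1.7e-05 + √(1.7e-05² + 1.02e-08)]/2 = 4.27 × 10^-5 M
pH = −log(4.27 × 10^-5) = 4.37

pH = 4.37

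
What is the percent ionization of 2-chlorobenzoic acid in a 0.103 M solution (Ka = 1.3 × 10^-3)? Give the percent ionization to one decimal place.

10.6%

ClC6H4COOH ⇌ ClC6H4COO- + H+; let x = [H+] at equilibrium.
Ka = x²/(C₀ − x); solving the quadratic gives x = 1.09 × 10^-2 M.
Fraction ionized = 1.09 × 10^-2 / 0.103 = 0.1058 → 10.6%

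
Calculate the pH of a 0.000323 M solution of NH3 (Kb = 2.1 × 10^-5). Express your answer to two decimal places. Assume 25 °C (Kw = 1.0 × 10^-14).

pH = 9.86

NH3 + H2O ⇌ NH4+ + OH-
From the ICE table, Kb = [OH-]²/(0.000323 − [OH-]) = 2.1 × 10^-5.
Here C₀/Kb ≈ 15.4, so the small-[OH-] approximation fails. Use the quadratic:
[OH-] = (−Kb + √(Kb² + 4·Kb·C₀))/2 = 7.25 × 10^-5 M
pOH = 4.14, so pH = 14.00 − pOH = 9.86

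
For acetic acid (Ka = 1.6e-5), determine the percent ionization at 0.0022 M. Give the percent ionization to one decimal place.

8.2%

CH3COOH ⇌ CH3COO- + H+; let x = [H+] at equilibrium.
Ka = x²/(C₀ − x); solving the quadratic gives x = 1.80 × 10^-4 M.
Fraction ionized = 1.80 × 10^-4 / 0.0022 = 0.0818 → 8.2%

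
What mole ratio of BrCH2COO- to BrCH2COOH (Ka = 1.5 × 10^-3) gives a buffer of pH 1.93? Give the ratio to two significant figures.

ratio = 0.13

pKa = -log(1.5 × 10^-3) = 2.824
pH = pKa + log(r) ⇒ log(r) = 1.93 − 2.824 = -0.894
r = [BrCH2COO-]/[BrCH2COOH] = 10^(-0.894) = 0.128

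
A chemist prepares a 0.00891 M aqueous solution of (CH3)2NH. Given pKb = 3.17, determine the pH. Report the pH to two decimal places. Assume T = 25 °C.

(CH3)2NH + H2O ⇌ (CH3)2NH2+ + OH-
Kb = 10^(−3.17) = 6.76 × 10^-4
From the ICE table, Kb = [OH-]²/(0.00891 − [OH-]) = 6.76 × 10^-4.
The 5% rule fails; solving [OH-]² + Kb·[OH-] − Kb·C₀ = 0 exactly:
[OH-] = [−0.000676 + √(0.000676² + 2.41e-05)]/2 = 2.14 × 10^-3 M
pOH = −log(2.14 × 10^-3) = 2.67; pH = 14.00 − 2.67 = 11.33

pH = 11.33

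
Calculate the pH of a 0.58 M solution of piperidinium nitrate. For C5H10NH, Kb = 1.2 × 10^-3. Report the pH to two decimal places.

pH = 5.66

C5H10NH2+ is the conjugate acid of the weak base C5H10NH.
Ka = Kw/Kb = 1.0×10^-14 / 1.2 × 10^-3 = 8.33 × 10^-12
Ka = [H+]²/(0.58 − [H+]) = 8.33 × 10^-12
Assume [H+] ≪ 0.58: [H+] ≈ √(8.33 × 10^-12 × 0.58) = 2.20 × 10^-6 M
pH = −log(2.20 × 10^-6) = 5.66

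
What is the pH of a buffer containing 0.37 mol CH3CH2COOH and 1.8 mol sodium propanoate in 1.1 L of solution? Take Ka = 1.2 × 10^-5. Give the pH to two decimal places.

pKa = −log(1.2 × 10^-5) = 4.921
Henderson–Hasselbalch: pH = pKa + log([CH3CH2COO-]/[CH3CH2COOH]) = 4.921 + log(1.8/0.37)
pH = 4.921 + (+0.687) = 5.61

pH = 5.61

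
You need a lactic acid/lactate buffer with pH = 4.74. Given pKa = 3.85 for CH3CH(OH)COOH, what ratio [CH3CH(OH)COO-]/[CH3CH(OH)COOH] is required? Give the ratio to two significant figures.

pH = pKa + log(r) ⇒ log(r) = 4.74 − 3.85 = +0.89
r = [CH3CH(OH)COO-]/[CH3CH(OH)COOH] = 10^(+0.89) = 7.76

ratio = 7.8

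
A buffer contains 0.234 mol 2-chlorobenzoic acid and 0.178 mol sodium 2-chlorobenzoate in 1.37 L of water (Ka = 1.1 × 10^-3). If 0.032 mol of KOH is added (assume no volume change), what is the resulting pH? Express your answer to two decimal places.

OH- converts ClC6H4COOH to ClC6H4COO-: ClC6H4COOH → 0.202 mol, ClC6H4COO- → 0.21 mol.
pKa = −log(1.1 × 10^-3) = 2.959
Henderson–Hasselbalch with mole ratio 0.21/0.202: pH = 2.959 + (+0.017)

pH = 2.98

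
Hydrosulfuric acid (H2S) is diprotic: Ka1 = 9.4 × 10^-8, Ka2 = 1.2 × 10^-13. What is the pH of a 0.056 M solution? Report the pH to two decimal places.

Ka1 ≫ Ka2, so treat the first dissociation as the only significant source of H+.
Ka1 = x²/(0.056 − x) = 9.4 × 10^-8
x ≈ √(9.4 × 10^-8 × 0.056) = 7.26 × 10^-5 M
pH = −log(7.26 × 10^-5) = 4.14

pH = 4.14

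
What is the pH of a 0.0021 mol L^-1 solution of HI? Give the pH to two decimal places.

HI is a strong acid and dissociates completely, so [H+] = 0.0021 M.
pH = -log(0.0021) = 2.68

pH = 2.68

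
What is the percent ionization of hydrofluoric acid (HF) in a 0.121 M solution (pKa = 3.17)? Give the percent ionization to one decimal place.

7.2%

HF ⇌ F- + H+; let x = [H+] at equilibrium.
Ka = 10^(−3.17) = 6.76 × 10^-4
Ka = x²/(C₀ − x); solving the quadratic gives x = 8.71 × 10^-3 M.
% ionization = x/C₀ × 100% = 8.71 × 10^-3/0.121 × 100% = 7.2%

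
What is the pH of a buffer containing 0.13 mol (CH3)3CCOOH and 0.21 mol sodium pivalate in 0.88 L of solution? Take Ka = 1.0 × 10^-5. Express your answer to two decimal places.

pKa = −log(1.0 × 10^-5) = 5.000
pH = pKa + log([A⁻]/[HA]) = 5.000 + log(0.21/0.13)
pH = 5.000 + (+0.208) = 5.21

pH = 5.21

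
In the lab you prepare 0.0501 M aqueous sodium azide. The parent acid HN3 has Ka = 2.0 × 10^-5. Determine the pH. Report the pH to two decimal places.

pH = 8.70

N3- is the conjugate base of the weak acid HN3.
Kb = Kw/Ka = 1.0×10^-14 / 2.0 × 10^-5 = 5.00 × 10^-10
From the ICE table, Kb = [OH-]²/(0.0501 − [OH-]) = 5.00 × 10^-10.
Neglecting [OH-] in the denominator: [OH-] = √(5.00 × 10^-10 × 0.0501) = 5.00 × 10^-6 M
pOH = −log(5.00 × 10^-6) = 5.30; pH = 14.00 − 5.30 = 8.70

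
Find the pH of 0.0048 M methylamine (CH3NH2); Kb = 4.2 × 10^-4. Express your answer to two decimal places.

pH = 11.09

CH3NH2 + H2O ⇌ CH3NH3+ + OH-
Kb = [OH-]²/(0.0048 − [OH-]) = 4.2 × 10^-4
[OH-] is not negligible relative to C₀; solve [OH-]² + 0.00042·[OH-] − 2.02e-06 = 0.
[OH-] = [−0.00042 + √(0.00042² + 8.06e-06)]/2 = 1.23 × 10^-3 M
pOH = −log(1.23 × 10^-3) = 2.91; pH = 14.00 − 2.91 = 11.09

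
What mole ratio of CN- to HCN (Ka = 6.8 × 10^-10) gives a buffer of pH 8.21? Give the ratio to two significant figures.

pKa = -log(6.8 × 10^-10) = 9.167
pH = pKa + log(r) ⇒ log(r) = 8.21 − 9.167 = -0.957
r = [CN-]/[HCN] = 10^(-0.957) = 0.11

ratio = 0.11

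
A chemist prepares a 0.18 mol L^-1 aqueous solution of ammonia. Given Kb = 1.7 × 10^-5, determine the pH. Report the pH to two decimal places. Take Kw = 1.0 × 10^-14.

NH3 + H2O ⇌ NH4+ + OH-
Let x = [OH-] at equilibrium. Kb = x²/(0.18 − x).
Assume x ≪ 0.18: x ≈ √(1.7 × 10^-5 × 0.18) = 1.75 × 10^-3 M
Check: 0.97% ionized — well under 5%, approximation valid.
pOH = −log(1.75 × 10^-3) = 2.76; pH = 14.00 − 2.76 = 11.24

pH = 11.24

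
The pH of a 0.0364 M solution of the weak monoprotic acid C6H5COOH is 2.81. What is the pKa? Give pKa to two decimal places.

pKa = 4.16

[H+] = 10^(-2.81) = 1.55 × 10^-3 M
At equilibrium [HA] = 0.0364 − 1.55 × 10^-3 = 3.48 × 10^-2 M
Ka = [H+][A-]/[HA] = (1.55 × 10^-3)² / 3.48 × 10^-2 = 6.90 × 10^-5
pKa = -log(6.90 × 10^-5) = 4.16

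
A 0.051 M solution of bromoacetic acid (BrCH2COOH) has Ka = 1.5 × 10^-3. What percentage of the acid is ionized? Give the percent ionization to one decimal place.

15.7%

BrCH2COOH ⇌ BrCH2COO- + H+; let x = [H+] at equilibrium.
Ka = x²/(C₀ − x); solving the quadratic gives x = 8.03 × 10^-3 M.
Fraction ionized = 8.03 × 10^-3 / 0.051 = 0.1575 → 15.7%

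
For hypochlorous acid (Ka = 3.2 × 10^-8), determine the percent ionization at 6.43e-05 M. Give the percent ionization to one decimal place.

HOCl ⇌ OCl- + H+; let x = [H+] at equilibrium.
x ≈ √(Ka·C₀) = √(3.2 × 10^-8 × 6.43e-05) = 1.43 × 10^-6 M
Fraction ionized = 1.43 × 10^-6 / 6.43e-05 = 0.0222 → 2.2%

2.2%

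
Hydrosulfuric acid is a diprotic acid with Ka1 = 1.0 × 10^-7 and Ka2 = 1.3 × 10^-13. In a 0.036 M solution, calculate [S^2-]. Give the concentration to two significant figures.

First ionization gives [H+] ≈ [HS-] = 6.00 × 10^-5 M.
Second step: Ka2 = [H+][S^2-]/[HS-] ≈ [S^2-] (since [H+] ≈ [HS-]).
So [S^2-] ≈ Ka2.

1.3 × 10^-13 M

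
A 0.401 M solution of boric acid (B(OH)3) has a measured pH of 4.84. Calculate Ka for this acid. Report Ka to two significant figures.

[H+] = 10^(-4.84) = 1.45 × 10^-5 M
At equilibrium [HA] = 0.401 − 1.45 × 10^-5 = 4.01 × 10^-1 M
Ka = [H+][A-]/[HA] = (1.45 × 10^-5)² / 4.01 × 10^-1 = 5.2 × 10^-10

Ka = 5.2 × 10^-10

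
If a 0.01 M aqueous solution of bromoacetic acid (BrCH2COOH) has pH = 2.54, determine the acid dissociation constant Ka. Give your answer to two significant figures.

Ka = 1.2 × 10^-3

[H+] = 10^(-2.54) = 2.88 × 10^-3 M
At equilibrium [HA] = 0.01 − 2.88 × 10^-3 = 7.12 × 10^-3 M
Ka = [H+][A-]/[HA] = (2.88 × 10^-3)² / 7.12 × 10^-3 = 1.2 × 10^-3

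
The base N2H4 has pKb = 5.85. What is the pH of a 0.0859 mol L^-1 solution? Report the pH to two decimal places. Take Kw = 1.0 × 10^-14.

N2H4 + H2O ⇌ N2H5+ + OH-
Kb = 10^(−5.85) = 1.41 × 10^-6
Kb = [OH-]²/(0.0859 − [OH-]) = 1.41 × 10^-6
Assume [OH-] ≪ 0.0859: [OH-] ≈ √(1.41 × 10^-6 × 0.0859) = 3.48 × 10^-4 M
Check: 0.41% ionized — well under 5%, approximation valid.
pOH = −log(3.48 × 10^-4) = 3.46; pH = 14.00 − 3.46 = 10.54

pH = 10.54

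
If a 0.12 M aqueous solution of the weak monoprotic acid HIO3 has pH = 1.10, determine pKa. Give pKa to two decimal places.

pKa = 0.81

[H+] = 10^(-1.10) = 7.94 × 10^-2 M
At equilibrium [HA] = 0.12 − 7.94 × 10^-2 = 4.06 × 10^-2 M
Ka = [H+][A-]/[HA] = (7.94 × 10^-2)² / 4.06 × 10^-2 = 1.55 × 10^-1
pKa = -log(1.55 × 10^-1) = 0.81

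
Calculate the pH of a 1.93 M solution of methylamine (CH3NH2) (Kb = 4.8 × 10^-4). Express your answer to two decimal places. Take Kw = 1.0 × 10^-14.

pH = 12.48

CH3NH2 + H2O ⇌ CH3NH3+ + OH-
From the ICE table, Kb = x²/(1.93 − x) = 4.8 × 10^-4.
Neglecting x in the denominator: x = √(4.8 × 10^-4 × 1.93) = 3.04 × 10^-2 M
Check: 1.6% ionized — well under 5%, approximation valid.
pOH = −log(3.04 × 10^-2) = 1.52; pH = 14.00 − 1.52 = 12.48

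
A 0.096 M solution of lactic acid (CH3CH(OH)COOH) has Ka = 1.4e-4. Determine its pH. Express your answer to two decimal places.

pH = 2.44

CH3CH(OH)COOH ⇌ CH3CH(OH)COO- + H+
Let x = [H+] at equilibrium. Ka = x²/(0.096 − x).
Assume x ≪ 0.096: x ≈ √(1.4 × 10^-4 × 0.096) = 3.67 × 10^-3 M
pH = −log(3.67 × 10^-3) = 2.44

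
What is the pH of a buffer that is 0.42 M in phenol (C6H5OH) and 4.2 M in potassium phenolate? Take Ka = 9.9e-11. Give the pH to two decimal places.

pKa = −log(9.9 × 10^-11) = 10.004
pH = pKa + log([A⁻]/[HA]) = 10.004 + log(4.2/0.42)
pH = 10.004 + (+1.000) = 11.00

pH = 11.00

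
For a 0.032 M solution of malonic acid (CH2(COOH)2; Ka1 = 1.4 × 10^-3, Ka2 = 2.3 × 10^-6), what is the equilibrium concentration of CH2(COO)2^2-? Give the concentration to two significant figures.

First ionization gives [H+] ≈ [CH2(COOH)COO-] = 6.03 × 10^-3 M.
Second step: Ka2 = [H+][CH2(COO)2^2-]/[CH2(COOH)COO-] ≈ [CH2(COO)2^2-] (since [H+] ≈ [CH2(COOH)COO-]).
So [CH2(COO)2^2-] ≈ Ka2.

2.3 × 10^-6 M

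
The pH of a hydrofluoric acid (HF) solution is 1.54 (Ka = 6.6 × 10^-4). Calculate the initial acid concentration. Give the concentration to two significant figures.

[H+] = 10^(-1.54) = 2.88 × 10^-2 M = x
Ka = x²/(C₀ − x) ⇒ C₀ = x + x²/Ka
C₀ = 2.88 × 10^-2 + (2.88 × 10^-2)²/(6.6 × 10^-4) = 1.29 M

C₀ = 1.3 M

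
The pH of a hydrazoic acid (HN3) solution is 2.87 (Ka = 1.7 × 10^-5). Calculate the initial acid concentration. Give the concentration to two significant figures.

C₀ = 1.1 × 10^-1 M

[H+] = 10^(-2.87) = 1.35 × 10^-3 M = x
Ka = x²/(C₀ − x) ⇒ C₀ = x + x²/Ka
C₀ = 1.35 × 10^-3 + (1.35 × 10^-3)²/(1.7 × 10^-5) = 1.09 × 10^-1 M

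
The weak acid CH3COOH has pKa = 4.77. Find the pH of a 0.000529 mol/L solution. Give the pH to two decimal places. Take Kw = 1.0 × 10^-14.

CH3COOH ⇌ CH3COO- + H+
Ka = 10^(−4.77) = 1.70 × 10^-5
Let x = [H+] at equilibrium. Ka = x²/(0.000529 − x).
x is not negligible relative to C₀; solve x² + 1.7e-05·x − 8.99e-09 = 0.
x = [−1.7e-05 + √(1.7e-05² + 3.6e-08)]/2 = 8.67 × 10^-5 M
pH = −log[H+] = −log(8.67 × 10^-5) = 4.06

pH = 4.06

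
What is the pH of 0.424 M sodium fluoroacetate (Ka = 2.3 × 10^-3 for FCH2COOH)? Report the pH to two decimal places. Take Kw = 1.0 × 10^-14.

FCH2COO- is the conjugate base of the weak acid FCH2COOH.
Kb = Kw/Ka = 1.0×10^-14 / 2.3 × 10^-3 = 4.35 × 10^-12
Kb = x²/(0.424 − x) = 4.35 × 10^-12
Since Kb ≪ C₀, x ≈ √(Kb·C₀) = 1.36 × 10^-6 M.
(x/C₀ = 0.00032% < 5%, so the approximation holds.)
pOH = −log(1.36 × 10^-6) = 5.87; pH = 14.00 − 5.87 = 8.13

pH = 8.13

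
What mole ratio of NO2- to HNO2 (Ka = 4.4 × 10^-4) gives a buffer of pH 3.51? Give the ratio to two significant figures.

ratio = 1.4

pKa = -log(4.4 × 10^-4) = 3.357
pH = pKa + log(r) ⇒ log(r) = 3.51 − 3.357 = +0.153
r = [NO2-]/[HNO2] = 10^(+0.153) = 1.42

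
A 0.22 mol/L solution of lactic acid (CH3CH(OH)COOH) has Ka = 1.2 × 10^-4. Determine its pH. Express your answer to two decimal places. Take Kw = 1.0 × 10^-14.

CH3CH(OH)COOH ⇌ CH3CH(OH)COO- + H+
From the ICE table, Ka = [H+]²/(0.22 − [H+]) = 1.2 × 10^-4.
Neglecting [H+] in the denominator: [H+] = √(1.2 × 10^-4 × 0.22) = 5.14 × 10^-3 M
pH = −log[H+] = −log(5.14 × 10^-3) = 2.29

pH = 2.29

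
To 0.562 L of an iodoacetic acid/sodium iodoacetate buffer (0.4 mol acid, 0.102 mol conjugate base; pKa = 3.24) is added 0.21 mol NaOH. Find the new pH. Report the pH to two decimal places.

pH = 3.46

OH- converts ICH2COOH to ICH2COO-: ICH2COOH → 0.19 mol, ICH2COO- → 0.312 mol.
pH = pKa + log(n_ICH2COO-/n_ICH2COOH) = 3.24 + log(0.312/0.19) = 3.24 + (+0.215)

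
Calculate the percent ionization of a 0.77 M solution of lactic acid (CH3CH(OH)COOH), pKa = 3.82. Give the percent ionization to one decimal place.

1.4%

CH3CH(OH)COOH ⇌ CH3CH(OH)COO- + H+; let x = [H+] at equilibrium.
Ka = 10^(−3.82) = 1.51 × 10^-4
x ≈ √(Ka·C₀) = √(1.51 × 10^-4 × 0.77) = 1.08 × 10^-2 M
% ionization = x/C₀ × 100% = 1.08 × 10^-2/0.77 × 100% = 1.4%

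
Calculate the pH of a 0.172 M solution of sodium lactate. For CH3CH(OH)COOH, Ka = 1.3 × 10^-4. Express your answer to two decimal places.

CH3CH(OH)COO- is the conjugate base of the weak acid CH3CH(OH)COOH.
Kb = Kw/Ka = 1.0×10^-14 / 1.3 × 10^-4 = 7.69 × 10^-11
Let x = [OH-] at equilibrium. Kb = x²/(0.172 − x).
Assume x ≪ 0.172: x ≈ √(7.69 × 10^-11 × 0.172) = 3.64 × 10^-6 M
Check: 0.0021% ionized — well under 5%, approximation valid.
pOH = 5.44, so pH = 14.00 − pOH = 8.56

pH = 8.56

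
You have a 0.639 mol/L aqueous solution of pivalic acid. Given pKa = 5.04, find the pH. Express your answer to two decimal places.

pH = 2.62

(CH3)3CCOOH ⇌ (CH3)3CCOO- + H+
Ka = 10^(−5.04) = 9.12 × 10^-6
From the ICE table, Ka = [H+]²/(0.639 − [H+]) = 9.12 × 10^-6.
Neglecting [H+] in the denominator: [H+] = √(9.12 × 10^-6 × 0.639) = 2.41 × 10^-3 M
Check: 0.38% ionized — well under 5%, approximation valid.
pH = −log(2.41 × 10^-3) = 2.62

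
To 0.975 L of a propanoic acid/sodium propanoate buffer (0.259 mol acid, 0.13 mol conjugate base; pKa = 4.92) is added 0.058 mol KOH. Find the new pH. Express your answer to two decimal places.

After neutralization: n(CH3CH2COOH) = 0.201 mol, n(CH3CH2COO-) = 0.188 mol.
Henderson–Hasselbalch with mole ratio 0.188/0.201: pH = 4.92 + (-0.029)

pH = 4.89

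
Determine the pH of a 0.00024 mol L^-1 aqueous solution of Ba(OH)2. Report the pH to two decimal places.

pH = 10.68

Ba(OH)2 is a strong base (each formula unit releases 2 OH-); [OH-] = 0.00048 M.
pOH = -log(0.00048) = 3.32
pH = 14.00 - 3.32 = 10.68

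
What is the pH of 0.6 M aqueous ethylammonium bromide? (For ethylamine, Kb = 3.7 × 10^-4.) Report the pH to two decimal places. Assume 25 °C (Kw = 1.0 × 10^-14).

pH = 5.40

C2H5NH3+ is the conjugate acid of the weak base C2H5NH2.
Ka = Kw/Kb = 1.0×10^-14 / 3.7 × 10^-4 = 2.70 × 10^-11
Ka = [H+]²/(0.6 − [H+]) = 2.70 × 10^-11
Since Ka ≪ C₀, [H+] ≈ √(Ka·C₀) = 4.02 × 10^-6 M.
([H+]/C₀ = 0.00067% < 5%, so the approximation holds.)
pH = −log[H+] = −log(4.02 × 10^-6) = 5.40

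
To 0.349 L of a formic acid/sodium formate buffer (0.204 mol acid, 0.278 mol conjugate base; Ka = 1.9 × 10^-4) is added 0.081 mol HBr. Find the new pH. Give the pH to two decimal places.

pH = 3.56

Added H+ converts HCOO- to HCOOH: HCOOH → 0.285 mol, HCOO- → 0.197 mol.
pKa = −log(1.9 × 10^-4) = 3.721
pH = pKa + log(n_HCOO-/n_HCOOH) = 3.721 + log(0.197/0.285) = 3.721 + (-0.160)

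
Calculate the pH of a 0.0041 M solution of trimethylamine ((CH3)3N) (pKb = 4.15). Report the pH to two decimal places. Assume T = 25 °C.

(CH3)3N + H2O ⇌ (CH3)3NH+ + OH-
Kb = 10^(−4.15) = 7.08 × 10^-5
Kb = [OH-]²/(0.0041 − [OH-]) = 7.08 × 10^-5
Here C₀/Kb ≈ 57.9, so the small-[OH-] approximation fails. Use the quadratic:
[OH-] = (−Kb + √(Kb² + 4·Kb·C₀))/2 = 5.05 × 10^-4 M
pOH = −log(5.05 × 10^-4) = 3.30; pH = 14.00 − 3.30 = 10.70

pH = 10.70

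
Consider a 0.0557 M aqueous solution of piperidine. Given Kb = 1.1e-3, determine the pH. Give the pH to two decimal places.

C5H10NH + H2O ⇌ C5H10NH2+ + OH-
From the ICE table, Kb = [OH-]²/(0.0557 − [OH-]) = 1.1 × 10^-3.
Here C₀/Kb ≈ 50.6, so the small-[OH-] approximation fails. Use the quadratic:
[OH-] = (−Kb + √(Kb² + 4·Kb·C₀))/2 = 7.30 × 10^-3 M
pOH = −log(7.30 × 10^-3) = 2.14; pH = 14.00 − 2.14 = 11.86

pH = 11.86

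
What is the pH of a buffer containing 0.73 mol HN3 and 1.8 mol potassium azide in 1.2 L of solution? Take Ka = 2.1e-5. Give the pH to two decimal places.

pH = 5.07

pKa = −log(2.1 × 10^-5) = 4.678
pH = pKa + log([A⁻]/[HA]) = 4.678 + log(1.8/0.73)
pH = 4.678 + (+0.392) = 5.07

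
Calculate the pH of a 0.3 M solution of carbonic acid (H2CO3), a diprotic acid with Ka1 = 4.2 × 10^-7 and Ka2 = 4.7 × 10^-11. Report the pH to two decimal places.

pH = 3.45

Ka1 ≫ Ka2, so treat the first dissociation as the only significant source of H+.
Ka1 = x²/(0.3 − x) = 4.2 × 10^-7
x ≈ √(4.2 × 10^-7 × 0.3) = 3.55 × 10^-4 M
pH = −log(3.55 × 10^-4) = 3.45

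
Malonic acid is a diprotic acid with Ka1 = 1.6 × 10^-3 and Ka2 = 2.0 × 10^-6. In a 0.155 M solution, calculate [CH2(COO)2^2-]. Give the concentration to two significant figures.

First ionization gives [H+] ≈ [CH2(COOH)COO-] = 1.50 × 10^-2 M.
Second step: Ka2 = [H+][CH2(COO)2^2-]/[CH2(COOH)COO-] ≈ [CH2(COO)2^2-] (since [H+] ≈ [CH2(COOH)COO-]).
So [CH2(COO)2^2-] ≈ Ka2.

2.0 × 10^-6 M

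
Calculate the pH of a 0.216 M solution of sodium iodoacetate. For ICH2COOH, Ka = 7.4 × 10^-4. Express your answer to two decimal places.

ICH2COO- is the conjugate base of the weak acid ICH2COOH.
Kb = Kw/Ka = 1.0×10^-14 / 7.4 × 10^-4 = 1.35 × 10^-11
From the ICE table, Kb = [OH-]²/(0.216 − [OH-]) = 1.35 × 10^-11.
Neglecting [OH-] in the denominator: [OH-] = √(1.35 × 10^-11 × 0.216) = 1.71 × 10^-6 M
Check: 0.00079% ionized — well under 5%, approximation valid.
pOH = −log(1.71 × 10^-6) = 5.77; pH = 14.00 − 5.77 = 8.23

pH = 8.23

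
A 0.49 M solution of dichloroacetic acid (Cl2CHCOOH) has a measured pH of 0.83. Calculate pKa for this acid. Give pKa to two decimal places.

pKa = 1.19

[H+] = 10^(-0.83) = 1.48 × 10^-1 M
At equilibrium [HA] = 0.49 − 1.48 × 10^-1 = 3.42 × 10^-1 M
Ka = [H+][A-]/[HA] = (1.48 × 10^-1)² / 3.42 × 10^-1 = 6.40 × 10^-2
pKa = -log(6.40 × 10^-2) = 1.19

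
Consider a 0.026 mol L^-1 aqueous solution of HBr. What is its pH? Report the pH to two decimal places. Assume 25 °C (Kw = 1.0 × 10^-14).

pH = 1.59

HBr is a strong acid and dissociates completely, so [H+] = 0.026 M.
pH = -log(0.026) = 1.59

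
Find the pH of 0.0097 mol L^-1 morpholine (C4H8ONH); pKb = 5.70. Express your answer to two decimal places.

pH = 10.14

C4H8ONH + H2O ⇌ C4H8ONH2+ + OH-
Kb = 10^(−5.70) = 2.00 × 10^-6
From the ICE table, Kb = x²/(0.0097 − x) = 2.00 × 10^-6.
Assume x ≪ 0.0097: x ≈ √(2.00 × 10^-6 × 0.0097) = 1.39 × 10^-4 M
pOH = 3.86, so pH = 14.00 − pOH = 10.14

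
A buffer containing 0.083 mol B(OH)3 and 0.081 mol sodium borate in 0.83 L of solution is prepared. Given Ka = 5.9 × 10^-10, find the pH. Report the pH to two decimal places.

pKa = −log(5.9 × 10^-10) = 9.229
Henderson–Hasselbalch: pH = pKa + log([B(OH)4-]/[B(OH)3]) = 9.229 + log(0.081/0.083)
pH = 9.229 + (-0.011) = 9.22

pH = 9.22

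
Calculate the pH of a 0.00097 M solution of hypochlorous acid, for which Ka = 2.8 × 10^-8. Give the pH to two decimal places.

pH = 5.28

HOCl ⇌ OCl- + H+
From the ICE table, Ka = x²/(0.00097 − x) = 2.8 × 10^-8.
Since Ka ≪ C₀, x ≈ √(Ka·C₀) = 5.21 × 10^-6 M.
pH = −log[H+] = −log(5.21 × 10^-6) = 5.28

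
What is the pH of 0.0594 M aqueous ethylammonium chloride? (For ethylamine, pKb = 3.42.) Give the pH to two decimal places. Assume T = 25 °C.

C2H5NH3+ is the conjugate acid of the weak base C2H5NH2.
Kb = 10^(−3.42) = 3.80 × 10^-4
Ka = Kw/Kb = 1.0×10^-14 / 3.80 × 10^-4 = 2.63 × 10^-11
Ka = [H+]²/(0.0594 − [H+]) = 2.63 × 10^-11
Neglecting [H+] in the denominator: [H+] = √(2.63 × 10^-11 × 0.0594) = 1.25 × 10^-6 M
([H+]/C₀ = 0.0021% < 5%, so the approximation holds.)
pH = −log(1.25 × 10^-6) = 5.90

pH = 5.90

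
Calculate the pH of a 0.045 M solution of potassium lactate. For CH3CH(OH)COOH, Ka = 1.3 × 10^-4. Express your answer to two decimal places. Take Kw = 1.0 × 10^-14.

pH = 8.27

CH3CH(OH)COO- is the conjugate base of the weak acid CH3CH(OH)COOH.
Kb = Kw/Ka = 1.0×10^-14 / 1.3 × 10^-4 = 7.69 × 10^-11
Kb = [OH-]²/(0.045 − [OH-]) = 7.69 × 10^-11
Assume [OH-] ≪ 0.045: [OH-] ≈ √(7.69 × 10^-11 × 0.045) = 1.86 × 10^-6 M
([OH-]/C₀ = 0.0041% < 5%, so the approximation holds.)
pOH = 5.73, so pH = 14.00 − pOH = 8.27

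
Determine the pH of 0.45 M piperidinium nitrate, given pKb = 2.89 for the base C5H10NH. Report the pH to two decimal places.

C5H10NH2+ is the conjugate acid of the weak base C5H10NH.
Kb = 10^(−2.89) = 1.29 × 10^-3
Ka = Kw/Kb = 1.0×10^-14 / 1.29 × 10^-3 = 7.75 × 10^-12
Ka = [H+]²/(0.45 − [H+]) = 7.75 × 10^-12
Assume [H+] ≪ 0.45: [H+] ≈ √(7.75 × 10^-12 × 0.45) = 1.87 × 10^-6 M
([H+]/C₀ = 0.00041% < 5%, so the approximation holds.)
pH = −log[H+] = −log(1.87 × 10^-6) = 5.73

pH = 5.73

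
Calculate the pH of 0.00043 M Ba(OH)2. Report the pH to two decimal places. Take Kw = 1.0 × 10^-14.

pH = 10.93

Ba(OH)2 is a strong base (each formula unit releases 2 OH-); [OH-] = 0.00086 M.
pOH = -log(0.00086) = 3.07
pH = 14.00 - 3.07 = 10.93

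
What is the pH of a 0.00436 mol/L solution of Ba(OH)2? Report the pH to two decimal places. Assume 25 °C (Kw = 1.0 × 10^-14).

pH = 11.94

Ba(OH)2 is a strong base (each formula unit releases 2 OH-); [OH-] = 0.00872 M.
pOH = -log(0.00872) = 2.06
pH = 14.00 - 2.06 = 11.94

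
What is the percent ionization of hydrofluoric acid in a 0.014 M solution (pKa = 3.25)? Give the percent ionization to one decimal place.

18.1%

HF ⇌ F- + H+; let x = [H+] at equilibrium.
Ka = 10^(−3.25) = 5.62 × 10^-4
Solve x² + 0.000562x − 7.87e-06 = 0 → x = 2.54 × 10^-3 M
Fraction ionized = 2.54 × 10^-3 / 0.014 = 0.1814 → 18.1%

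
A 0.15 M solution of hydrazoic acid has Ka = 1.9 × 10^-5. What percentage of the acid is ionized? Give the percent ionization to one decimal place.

HN3 ⇌ N3- + H+; let x = [H+] at equilibrium.
x ≈ √(Ka·C₀) = √(1.9 × 10^-5 × 0.15) = 1.69 × 10^-3 M
Fraction ionized = 1.69 × 10^-3 / 0.15 = 0.0113 → 1.1%

1.1%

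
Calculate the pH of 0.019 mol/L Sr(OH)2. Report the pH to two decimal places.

Sr(OH)2 is a strong base (each formula unit releases 2 OH-); [OH-] = 0.038 M.
pOH = -log(0.038) = 1.42
pH = 14.00 - 1.42 = 12.58

pH = 12.58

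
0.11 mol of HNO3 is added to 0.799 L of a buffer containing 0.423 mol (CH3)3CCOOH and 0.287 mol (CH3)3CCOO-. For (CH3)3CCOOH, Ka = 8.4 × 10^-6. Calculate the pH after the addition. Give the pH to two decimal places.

pH = 4.60

Added H+ converts (CH3)3CCOO- to (CH3)3CCOOH: (CH3)3CCOOH → 0.533 mol, (CH3)3CCOO- → 0.177 mol.
pKa = −log(8.4 × 10^-6) = 5.076
pH = pKa + log(n_(CH3)3CCOO-/n_(CH3)3CCOOH) = 5.076 + log(0.177/0.533) = 5.076 + (-0.479)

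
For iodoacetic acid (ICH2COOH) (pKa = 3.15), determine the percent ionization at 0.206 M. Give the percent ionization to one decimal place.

ICH2COOH ⇌ ICH2COO- + H+; let x = [H+] at equilibrium.
Ka = 10^(−3.15) = 7.08 × 10^-4
Solve x² + 0.000708x − 0.000146 = 0 → x = 1.17 × 10^-2 M
Fraction ionized = 1.17 × 10^-2 / 0.206 = 0.0568 → 5.7%

5.7%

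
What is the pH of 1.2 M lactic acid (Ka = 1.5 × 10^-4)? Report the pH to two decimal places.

CH3CH(OH)COOH ⇌ CH3CH(OH)COO- + H+
Ka = [H+]²/(1.2 − [H+]) = 1.5 × 10^-4
Neglecting [H+] in the denominator: [H+] = √(1.5 × 10^-4 × 1.2) = 1.34 × 10^-2 M
([H+]/C₀ = 1.1% < 5%, so the approximation holds.)
pH = −log[H+] = −log(1.34 × 10^-2) = 1.87

pH = 1.87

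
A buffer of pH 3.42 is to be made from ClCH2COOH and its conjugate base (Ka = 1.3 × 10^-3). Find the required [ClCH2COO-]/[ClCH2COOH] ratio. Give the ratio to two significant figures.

pKa = -log(1.3 × 10^-3) = 2.886
pH = pKa + log(r) ⇒ log(r) = 3.42 − 2.886 = +0.534
r = [ClCH2COO-]/[ClCH2COOH] = 10^(+0.534) = 3.42

ratio = 3.4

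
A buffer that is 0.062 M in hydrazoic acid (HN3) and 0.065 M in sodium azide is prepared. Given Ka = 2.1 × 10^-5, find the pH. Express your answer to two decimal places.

pH = 4.70

pKa = −log(2.1 × 10^-5) = 4.678
pH = pKa + log([A⁻]/[HA]) = 4.678 + log(0.065/0.062)
pH = 4.678 + (+0.021) = 4.70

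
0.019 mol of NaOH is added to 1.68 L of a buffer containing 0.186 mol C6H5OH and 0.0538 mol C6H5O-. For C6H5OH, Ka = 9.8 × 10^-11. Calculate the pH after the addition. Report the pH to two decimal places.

pH = 9.65

After neutralization: n(C6H5OH) = 0.167 mol, n(C6H5O-) = 0.0728 mol.
pKa = −log(9.8 × 10^-11) = 10.009
pH = pKa + log(n_C6H5O-/n_C6H5OH) = 10.009 + log(0.0728/0.167) = 10.009 + (-0.361)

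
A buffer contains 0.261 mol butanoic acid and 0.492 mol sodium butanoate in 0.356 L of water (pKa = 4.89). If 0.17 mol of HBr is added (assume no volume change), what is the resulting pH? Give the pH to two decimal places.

pH = 4.76

After neutralization: n(CH3(CH2)2COOH) = 0.431 mol, n(CH3(CH2)2COO-) = 0.322 mol.
pH = pKa + log(n_CH3(CH2)2COO-/n_CH3(CH2)2COOH) = 4.89 + log(0.322/0.431) = 4.89 + (-0.127)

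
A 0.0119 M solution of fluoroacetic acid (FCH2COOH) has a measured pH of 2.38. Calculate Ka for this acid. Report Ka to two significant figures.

Ka = 2.2 × 10^-3

[H+] = 10^(-2.38) = 4.17 × 10^-3 M
At equilibrium [HA] = 0.0119 − 4.17 × 10^-3 = 7.73 × 10^-3 M
Ka = [H+][A-]/[HA] = (4.17 × 10^-3)² / 7.73 × 10^-3 = 2.2 × 10^-3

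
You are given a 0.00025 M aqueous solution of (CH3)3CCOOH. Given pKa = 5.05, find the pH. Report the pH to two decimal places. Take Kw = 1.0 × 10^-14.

pH = 4.37

(CH3)3CCOOH ⇌ (CH3)3CCOO- + H+
Ka = 10^(−5.05) = 8.91 × 10^-6
From the ICE table, Ka = x²/(0.00025 − x) = 8.91 × 10^-6.
Here C₀/Ka ≈ 28.1, so the small-x approximation fails. Use the quadratic:
x = (−Ka + √(Ka² + 4·Ka·C₀))/2 = 4.30 × 10^-5 M
pH = −log(4.30 × 10^-5) = 4.37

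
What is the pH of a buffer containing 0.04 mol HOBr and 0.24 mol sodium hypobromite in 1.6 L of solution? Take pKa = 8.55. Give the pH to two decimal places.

Using pH = pKa + log([base]/[acid]) with [base]/[acid] = 0.24/0.04:
pH = 8.55 + (+0.778) = 9.33

pH = 9.33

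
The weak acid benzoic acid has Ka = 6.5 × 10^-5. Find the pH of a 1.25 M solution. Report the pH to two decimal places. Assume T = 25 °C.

C6H5COOH ⇌ C6H5COO- + H+
From the ICE table, Ka = [H+]²/(1.25 − [H+]) = 6.5 × 10^-5.
Since Ka ≪ C₀, [H+] ≈ √(Ka·C₀) = 9.01 × 10^-3 M.
([H+]/C₀ = 0.72% < 5%, so the approximation holds.)
pH = −log(9.01 × 10^-3) = 2.05

pH = 2.05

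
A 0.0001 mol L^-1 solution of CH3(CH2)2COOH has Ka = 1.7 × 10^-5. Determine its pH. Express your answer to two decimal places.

pH = 4.47

CH3(CH2)2COOH ⇌ CH3(CH2)2COO- + H+
Let x = [H+] at equilibrium. Ka = x²/(0.0001 − x).
x is not negligible relative to C₀; solve x² + 1.7e-05·x − 1.7e-09 = 0.
x = (−Ka + √(Ka² + 4·Ka·C₀))/2 = 3.36 × 10^-5 M
pH = −log(3.36 × 10^-5) = 4.47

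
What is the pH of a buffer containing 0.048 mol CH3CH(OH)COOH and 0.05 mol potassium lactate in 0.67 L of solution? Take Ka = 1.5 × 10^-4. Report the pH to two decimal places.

pH = 3.84

pKa = −log(1.5 × 10^-4) = 3.824
Using pH = pKa + log([base]/[acid]) with [base]/[acid] = 0.05/0.048:
pH = 3.824 + (+0.018) = 3.84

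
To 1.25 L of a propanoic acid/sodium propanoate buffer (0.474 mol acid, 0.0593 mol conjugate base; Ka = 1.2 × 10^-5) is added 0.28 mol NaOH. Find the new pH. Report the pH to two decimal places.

pH = 5.16

OH- converts CH3CH2COOH to CH3CH2COO-: CH3CH2COOH → 0.194 mol, CH3CH2COO- → 0.339 mol.
pKa = −log(1.2 × 10^-5) = 4.921
Henderson–Hasselbalch with mole ratio 0.339/0.194: pH = 4.921 + (+0.242)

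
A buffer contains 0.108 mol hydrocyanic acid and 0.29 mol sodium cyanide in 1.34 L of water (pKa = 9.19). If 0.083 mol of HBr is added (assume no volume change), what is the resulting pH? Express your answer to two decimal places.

pH = 9.22

Added H+ converts CN- to HCN: HCN → 0.191 mol, CN- → 0.207 mol.
pH = pKa + log(n_CN-/n_HCN) = 9.19 + log(0.207/0.191) = 9.19 + (+0.035)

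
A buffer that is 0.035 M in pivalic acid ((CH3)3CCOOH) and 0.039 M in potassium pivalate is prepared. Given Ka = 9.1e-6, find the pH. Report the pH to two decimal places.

pH = 5.09

pKa = −log(9.1 × 10^-6) = 5.041
Henderson–Hasselbalch: pH = pKa + log([(CH3)3CCOO-]/[(CH3)3CCOOH]) = 5.041 + log(0.039/0.035)
pH = 5.041 + (+0.047) = 5.09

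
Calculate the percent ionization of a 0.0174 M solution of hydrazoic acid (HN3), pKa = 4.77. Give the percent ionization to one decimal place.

3.1%

HN3 ⇌ N3- + H+; let x = [H+] at equilibrium.
Ka = 10^(−4.77) = 1.70 × 10^-5
x ≈ √(Ka·C₀) = √(1.70 × 10^-5 × 0.0174) = 5.44 × 10^-4 M
Fraction ionized = 5.44 × 10^-4 / 0.0174 = 0.0313 → 3.1%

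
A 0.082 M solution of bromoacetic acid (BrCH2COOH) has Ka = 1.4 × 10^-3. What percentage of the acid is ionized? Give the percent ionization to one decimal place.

BrCH2COOH ⇌ BrCH2COO- + H+; let x = [H+] at equilibrium.
Ka = x²/(C₀ − x); solving the quadratic gives x = 1.00 × 10^-2 M.
% ionization = x/C₀ × 100% = 1.00 × 10^-2/0.082 × 100% = 12.2%

12.2%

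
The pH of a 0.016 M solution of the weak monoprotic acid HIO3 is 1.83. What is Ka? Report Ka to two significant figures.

[H+] = 10^(-1.83) = 1.48 × 10^-2 M
At equilibrium [HA] = 0.016 − 1.48 × 10^-2 = 1.20 × 10^-3 M
Ka = [H+][A-]/[HA] = (1.48 × 10^-2)² / 1.20 × 10^-3 = 1.8 × 10^-1

Ka = 1.8 × 10^-1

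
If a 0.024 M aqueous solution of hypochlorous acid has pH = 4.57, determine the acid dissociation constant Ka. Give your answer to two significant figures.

[H+] = 10^(-4.57) = 2.69 × 10^-5 M
At equilibrium [HA] = 0.024 − 2.69 × 10^-5 = 2.40 × 10^-2 M
Ka = [H+][A-]/[HA] = (2.69 × 10^-5)² / 2.40 × 10^-2 = 3.0 × 10^-8

Ka = 3.0 × 10^-8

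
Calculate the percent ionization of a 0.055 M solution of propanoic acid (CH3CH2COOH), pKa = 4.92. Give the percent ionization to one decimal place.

1.5%

CH3CH2COOH ⇌ CH3CH2COO- + H+; let x = [H+] at equilibrium.
Ka = 10^(−4.92) = 1.20 × 10^-5
x ≈ √(Ka·C₀) = √(1.20 × 10^-5 × 0.055) = 8.12 × 10^-4 M
% ionization = x/C₀ × 100% = 8.12 × 10^-4/0.055 × 100% = 1.5%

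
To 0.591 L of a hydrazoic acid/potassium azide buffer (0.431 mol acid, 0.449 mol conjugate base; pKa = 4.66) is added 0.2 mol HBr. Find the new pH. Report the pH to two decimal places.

Added H+ converts N3- to HN3: HN3 → 0.631 mol, N3- → 0.249 mol.
pH = pKa + log([A⁻]/[HA]) = 4.66 + log(0.249/0.631) = 4.66 -0.404

pH = 4.26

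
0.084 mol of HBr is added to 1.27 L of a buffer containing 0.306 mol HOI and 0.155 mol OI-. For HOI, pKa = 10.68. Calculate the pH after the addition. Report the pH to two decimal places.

pH = 9.94

After neutralization: n(HOI) = 0.39 mol, n(OI-) = 0.071 mol.
pH = pKa + log(n_OI-/n_HOI) = 10.68 + log(0.071/0.39) = 10.68 + (-0.740)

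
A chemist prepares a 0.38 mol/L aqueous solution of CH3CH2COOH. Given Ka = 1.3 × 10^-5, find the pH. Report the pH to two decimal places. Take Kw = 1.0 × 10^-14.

CH3CH2COOH ⇌ CH3CH2COO- + H+
Ka = [H+]²/(0.38 − [H+]) = 1.3 × 10^-5
Assume [H+] ≪ 0.38: [H+] ≈ √(1.3 × 10^-5 × 0.38) = 2.22 × 10^-3 M
Check: 0.58% ionized — well under 5%, approximation valid.
pH = −log(2.22 × 10^-3) = 2.65

pH = 2.65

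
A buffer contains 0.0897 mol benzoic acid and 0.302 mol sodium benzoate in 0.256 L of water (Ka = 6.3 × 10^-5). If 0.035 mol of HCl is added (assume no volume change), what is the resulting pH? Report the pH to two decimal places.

pH = 4.53

Added H+ converts C6H5COO- to C6H5COOH: C6H5COOH → 0.125 mol, C6H5COO- → 0.267 mol.
pKa = −log(6.3 × 10^-5) = 4.201
pH = pKa + log(n_C6H5COO-/n_C6H5COOH) = 4.201 + log(0.267/0.125) = 4.201 + (+0.330)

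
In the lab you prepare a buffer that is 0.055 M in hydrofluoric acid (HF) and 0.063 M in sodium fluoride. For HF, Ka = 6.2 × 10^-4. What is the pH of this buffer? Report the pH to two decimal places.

pH = 3.27

pKa = −log(6.2 × 10^-4) = 3.208
pH = pKa + log([A⁻]/[HA]) = 3.208 + log(0.063/0.055)
pH = 3.208 + (+0.059) = 3.27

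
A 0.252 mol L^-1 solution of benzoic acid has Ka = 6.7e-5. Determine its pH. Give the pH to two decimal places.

C6H5COOH ⇌ C6H5COO- + H+
Ka = [H+]²/(0.252 − [H+]) = 6.7 × 10^-5
Neglecting [H+] in the denominator: [H+] = √(6.7 × 10^-5 × 0.252) = 4.11 × 10^-3 M
([H+]/C₀ = 1.6% < 5%, so the approximation holds.)
pH = −log(4.11 × 10^-3) = 2.39

pH = 2.39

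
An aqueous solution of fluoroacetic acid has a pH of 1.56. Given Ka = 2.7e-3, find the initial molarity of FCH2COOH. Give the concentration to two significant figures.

[H+] = 10^(-1.56) = 2.75 × 10^-2 M = x
Ka = x²/(C₀ − x) ⇒ C₀ = x + x²/Ka
C₀ = 2.75 × 10^-2 + (2.75 × 10^-2)²/(2.7 × 10^-3) = 3.08 × 10^-1 M

C₀ = 3.1 × 10^-1 M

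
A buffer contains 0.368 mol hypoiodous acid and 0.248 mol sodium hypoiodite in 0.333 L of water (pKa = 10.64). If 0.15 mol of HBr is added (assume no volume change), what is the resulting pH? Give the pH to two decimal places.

Added H+ converts OI- to HOI: HOI → 0.518 mol, OI- → 0.098 mol.
pH = pKa + log([A⁻]/[HA]) = 10.64 + log(0.098/0.518) = 10.64 -0.723

pH = 9.92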